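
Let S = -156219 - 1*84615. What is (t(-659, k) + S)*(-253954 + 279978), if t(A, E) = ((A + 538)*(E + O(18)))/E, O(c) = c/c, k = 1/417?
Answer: -7583705888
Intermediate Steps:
k = 1/417 ≈ 0.0023981
O(c) = 1
S = -240834 (S = -156219 - 84615 = -240834)
t(A, E) = (1 + E)*(538 + A)/E (t(A, E) = ((A + 538)*(E + 1))/E = ((538 + A)*(1 + E))/E = ((1 + E)*(538 + A))/E = (1 + E)*(538 + A)/E)
(t(-659, k) + S)*(-253954 + 279978) = ((538 - 659 + (538 - 659)/417)/(1/417) - 240834)*(-253954 + 279978) = (417*(538 - 659 + (1/417)*(-121)) - 240834)*26024 = (417*(538 - 659 - 121/417) - 240834)*26024 = (417*(-50578/417) - 240834)*26024 = (-50578 - 240834)*26024 = -291412*26024 = -7583705888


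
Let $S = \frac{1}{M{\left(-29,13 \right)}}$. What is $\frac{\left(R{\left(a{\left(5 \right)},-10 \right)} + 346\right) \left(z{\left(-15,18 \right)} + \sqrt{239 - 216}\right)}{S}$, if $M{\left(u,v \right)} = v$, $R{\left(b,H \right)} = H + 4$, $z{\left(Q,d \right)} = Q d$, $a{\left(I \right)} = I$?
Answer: $-1193400 + 4420 \sqrt{23} \approx -1.1722 \cdot 10^{6}$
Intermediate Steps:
$R{\left(b,H \right)} = 4 + H$
$S = \frac{1}{13} \approx 0.076923$
$\frac{\left(R{\left(a{\left(5 \right)},-10 \right)} + 346\right) \left(z{\left(-15,18 \right)} + \sqrt{239 - 216}\right)}{S} = \left(\left(4 - 10\right) + 346\right) \left(\left(-15\right) 18 + \sqrt{239 - 216}\right) \frac{1}{\frac{1}{13}} = \left(-6 + 346\right) \left(-270 + \sqrt{23}\right) 13 = 340 \left(-270 + \sqrt{23}\right) 13 = \left(-91800 + 340 \sqrt{23}\right) 13 = -1193400 + 4420 \sqrt{23}$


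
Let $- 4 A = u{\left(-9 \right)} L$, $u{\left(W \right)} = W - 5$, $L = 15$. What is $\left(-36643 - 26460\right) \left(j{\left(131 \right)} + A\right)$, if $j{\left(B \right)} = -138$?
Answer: $\frac{10790613}{2} \approx 5.3953 \cdot 10^{6}$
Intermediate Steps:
$u{\left(W \right)} = -5 + W$
$A = \frac{105}{2}$ ($A = - \frac{\left(-5 - 9\right) 15}{4} = - \frac{\left(-14\right) 15}{4} = \left(- \frac{1}{4}\right) \left(-210\right) = \frac{105}{2} \approx 52.5$)
$\left(-36643 - 26460\right) \left(j{\left(131 \right)} + A\right) = \left(-36643 - 26460\right) \left(-138 + \frac{105}{2}\right) = \left(-63103\right) \left(- \frac{171}{2}\right) = \frac{10790613}{2}$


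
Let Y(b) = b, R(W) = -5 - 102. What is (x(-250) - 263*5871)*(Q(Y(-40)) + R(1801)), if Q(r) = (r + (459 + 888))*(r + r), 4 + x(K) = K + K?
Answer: 161666240859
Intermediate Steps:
R(W) = -107
x(K) = -4 + 2*K (x(K) = -4 + (K + K) = -4 + 2*K)
Q(r) = 2*r*(1347 + r) (Q(r) = (r + 1347)*(2*r) = (1347 + r)*(2*r) = 2*r*(1347 + r))
(x(-250) - 263*5871)*(Q(Y(-40)) + R(1801)) = ((-4 + 2*(-250)) - 263*5871)*(2*(-40)*(1347 - 40) - 107) = ((-4 - 500) - 1544073)*(2*(-40)*1307 - 107) = (-504 - 1544073)*(-104560 - 107) = -1544577*(-104667) = 161666240859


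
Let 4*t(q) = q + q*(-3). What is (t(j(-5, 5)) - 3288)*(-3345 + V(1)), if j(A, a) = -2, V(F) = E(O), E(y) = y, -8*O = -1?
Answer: 87956833/8 ≈ 1.0995e+7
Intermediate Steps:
O = ⅛ (O = -⅛*(-1) = ⅛ ≈ 0.12500)
V(F) = ⅛
t(q) = -q/2 (t(q) = (q + q*(-3))/4 = (q - 3*q)/4 = (-2*q)/4 = -q/2)
(t(j(-5, 5)) - 3288)*(-3345 + V(1)) = (-½*(-2) - 3288)*(-3345 + ⅛) = (1 - 3288)*(-26759/8) = -3287*(-26759/8) = 87956833/8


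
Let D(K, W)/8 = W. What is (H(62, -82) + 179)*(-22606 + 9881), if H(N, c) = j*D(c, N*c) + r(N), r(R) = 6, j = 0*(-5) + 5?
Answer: 2585401875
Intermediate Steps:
j = 5 (j = 0 + 5 = 5)
D(K, W) = 8*W
H(N, c) = 6 + 40*N*c (H(N, c) = 5*(8*(N*c)) + 6 = 5*(8*N*c) + 6 = 40*N*c + 6 = 6 + 40*N*c)
(H(62, -82) + 179)*(-22606 + 9881) = ((6 + 40*62*(-82)) + 179)*(-22606 + 9881) = ((6 - 203360) + 179)*(-12725) = (-203354 + 179)*(-12725) = -203175*(-12725) = 2585401875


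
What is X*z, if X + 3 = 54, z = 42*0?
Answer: 0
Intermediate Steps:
z = 0
X = 51 (X = -3 + 54 = 51)
X*z = 51*0 = 0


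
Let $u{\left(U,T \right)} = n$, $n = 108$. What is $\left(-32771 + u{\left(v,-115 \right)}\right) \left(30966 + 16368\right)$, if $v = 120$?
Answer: $-1546070442$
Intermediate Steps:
$u{\left(U,T \right)} = 108$
$\left(-32771 + u{\left(v,-115 \right)}\right) \left(30966 + 16368\right) = \left(-32771 + 108\right) \left(30966 + 16368\right) = \left(-32663\right) 47334 = -1546070442$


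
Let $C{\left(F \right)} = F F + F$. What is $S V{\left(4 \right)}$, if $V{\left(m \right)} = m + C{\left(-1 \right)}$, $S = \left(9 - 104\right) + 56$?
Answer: $-156$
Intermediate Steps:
$C{\left(F \right)} = F + F^{2}$ ($C{\left(F \right)} = F^{2} + F = F + F^{2}$)
$S = -39$ ($S = -95 + 56 = -39$)
$V{\left(m \right)} = m$ ($V{\left(m \right)} = m - \left(1 - 1\right) = m - 0 = m + 0 = m$)
$S V{\left(4 \right)} = \left(-39\right) 4 = -156$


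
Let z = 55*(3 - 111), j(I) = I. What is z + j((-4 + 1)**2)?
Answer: -5931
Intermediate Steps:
z = -5940 (z = 55*(-108) = -5940)
z + j((-4 + 1)**2) = -5940 + (-4 + 1)**2 = -5940 + (-3)**2 = -5940 + 9 = -5931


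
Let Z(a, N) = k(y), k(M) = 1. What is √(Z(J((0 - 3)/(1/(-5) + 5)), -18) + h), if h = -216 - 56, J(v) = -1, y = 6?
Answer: I*√271 ≈ 16.462*I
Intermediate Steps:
Z(a, N) = 1
h = -272
√(Z(J((0 - 3)/(1/(-5) + 5)), -18) + h) = √(1 - 272) = √(-271) = I*√271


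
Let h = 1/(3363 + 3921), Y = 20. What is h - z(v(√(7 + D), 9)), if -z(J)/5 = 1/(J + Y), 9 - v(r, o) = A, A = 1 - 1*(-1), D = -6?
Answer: 12149/65556 ≈ 0.18532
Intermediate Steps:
A = 2 (A = 1 + 1 = 2)
v(r, o) = 7 (v(r, o) = 9 - 1*2 = 9 - 2 = 7)
z(J) = -5/(20 + J) (z(J) = -5/(J + 20) = -5/(20 + J))
h = 1/7284 ≈ 0.00013729
h - z(v(√(7 + D), 9)) = 1/7284 - (-5)/(20 + 7) = 1/7284 - (-5)/27 = 1/7284 - 1*(-5/27) = 1/7284 + 5/27 = 12149/65556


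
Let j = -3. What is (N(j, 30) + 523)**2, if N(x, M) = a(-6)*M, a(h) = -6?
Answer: 117649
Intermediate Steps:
N(x, M) = -6*M
(N(j, 30) + 523)**2 = (-6*30 + 523)**2 = (-180 + 523)**2 = 343**2 = 117649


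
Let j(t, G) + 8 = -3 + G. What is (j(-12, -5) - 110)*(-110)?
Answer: 13860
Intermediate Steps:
j(t, G) = -11 + G (j(t, G) = -8 + (-3 + G) = -11 + G)
(j(-12, -5) - 110)*(-110) = ((-11 - 5) - 110)*(-110) = (-16 - 110)*(-110) = -126*(-110) = 13860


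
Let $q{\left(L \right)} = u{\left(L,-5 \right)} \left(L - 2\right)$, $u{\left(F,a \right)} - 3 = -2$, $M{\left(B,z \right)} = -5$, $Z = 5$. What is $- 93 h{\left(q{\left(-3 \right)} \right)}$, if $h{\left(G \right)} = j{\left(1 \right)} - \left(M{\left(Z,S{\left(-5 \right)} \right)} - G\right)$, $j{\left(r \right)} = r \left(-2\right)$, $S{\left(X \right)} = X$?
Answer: $186$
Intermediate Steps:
$u{\left(F,a \right)} = 1$ ($u{\left(F,a \right)} = 3 - 2 = 1$)
$j{\left(r \right)} = - 2 r$
$q{\left(L \right)} = -2 + L$ ($q{\left(L \right)} = 1 \left(L - 2\right) = 1 \left(-2 + L\right) = -2 + L$)
$h{\left(G \right)} = 3 + G$ ($h{\left(G \right)} = \left(-2\right) 1 - \left(-5 - G\right) = -2 + \left(5 + G\right) = 3 + G$)
$- 93 h{\left(q{\left(-3 \right)} \right)} = - 93 \left(3 - 5\right) = \left(-93\right) \left(-2\right) = 186$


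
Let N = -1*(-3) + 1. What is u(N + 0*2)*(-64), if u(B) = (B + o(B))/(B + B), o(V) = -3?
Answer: -8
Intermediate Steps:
N = 4 (N = 3 + 1 = 4)
u(B) = (-3 + B)/(2*B) (u(B) = (B - 3)/(B + B) = (-3 + B)/((2*B)) = (-3 + B)*(1/(2*B)) = (-3 + B)/(2*B))
u(N + 0*2)*(-64) = ((-3 + (4 + 0*2))/(2*(4 + 0*2)))*(-64) = ((-3 + (4 + 0))/(2*(4 + 0)))*(-64) = ((1/2)*(-3 + 4)/4)*(-64) = ((1/2)*(1/4)*1)*(-64) = (1/8)*(-64) = -8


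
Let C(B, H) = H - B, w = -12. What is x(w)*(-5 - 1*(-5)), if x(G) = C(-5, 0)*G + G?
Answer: 0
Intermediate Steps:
x(G) = 6*G (x(G) = (0 - 1*(-5))*G + G = (0 + 5)*G + G = 5*G + G = 6*G)
x(w)*(-5 - 1*(-5)) = (6*(-12))*(-5 - 1*(-5)) = -72*(-5 + 5) = -72*0 = 0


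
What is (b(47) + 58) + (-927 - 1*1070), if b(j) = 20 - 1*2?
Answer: -1921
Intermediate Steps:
b(j) = 18 (b(j) = 20 - 2 = 18)
(b(47) + 58) + (-927 - 1*1070) = (18 + 58) + (-927 - 1*1070) = 76 + (-927 - 1070) = 76 - 1997 = -1921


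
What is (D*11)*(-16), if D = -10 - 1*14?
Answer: 4224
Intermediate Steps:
D = -24 (D = -10 - 14 = -24)
(D*11)*(-16) = -24*11*(-16) = -264*(-16) = 4224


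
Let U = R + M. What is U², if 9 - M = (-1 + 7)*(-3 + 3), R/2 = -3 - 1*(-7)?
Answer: 289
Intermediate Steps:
R = 8 (R = 2*(-3 - 1*(-7)) = 2*(-3 + 7) = 2*4 = 8)
M = 9 (M = 9 - (-1 + 7)*(-3 + 3) = 9 - 6*0 = 9 - 1*0 = 9 + 0 = 9)
U = 17 (U = 8 + 9 = 17)
U² = 17² = 289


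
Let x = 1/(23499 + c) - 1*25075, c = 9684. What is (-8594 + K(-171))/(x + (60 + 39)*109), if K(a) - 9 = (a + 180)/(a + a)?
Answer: 10825323273/18011466898 ≈ 0.60102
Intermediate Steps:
x = -832063724/33183 (x = 1/(23499 + 9684) - 1*25075 = 1/33183 - 25075 = -832063724/33183 ≈ -25075.)
K(a) = 9 + (180 + a)/(2*a) (K(a) = 9 + (a + 180)/(a + a) = 9 + (180 + a)/((2*a)) = 9 + (180 + a)*(1/(2*a)) = 9 + (180 + a)/(2*a))
(-8594 + K(-171))/(x + (60 + 39)*109) = (-8594 + (19/2 + 90/(-171)))/(-832063724/33183 + (60 + 39)*109) = (-8594 + (19/2 + 90*(-1/171)))/(-832063724/33183 + 99*109) = (-8594 + (19/2 - 10/19))/(-832063724/33183 + 10791) = (-8594 + 341/38)/(-473985971/33183) = -326231/38*(-33183/473985971) = 10825323273/18011466898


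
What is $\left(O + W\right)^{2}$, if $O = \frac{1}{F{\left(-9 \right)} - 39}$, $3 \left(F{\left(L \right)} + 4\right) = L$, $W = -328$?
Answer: $\frac{227677921}{2116} \approx 1.076 \cdot 10^{5}$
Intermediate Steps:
$F{\left(L \right)} = -4 + \frac{L}{3}$
$O = - \frac{1}{46}$ ($O = \frac{1}{\left(-4 + \frac{1}{3} \left(-9\right)\right) - 39} = \frac{1}{\left(-4 - 3\right) - 39} = \frac{1}{-7 - 39} = \frac{1}{-46} = - \frac{1}{46} \approx -0.021739$)
$\left(O + W\right)^{2} = \left(- \frac{1}{46} - 328\right)^{2} = \left(- \frac{15089}{46}\right)^{2} = \frac{227677921}{2116}$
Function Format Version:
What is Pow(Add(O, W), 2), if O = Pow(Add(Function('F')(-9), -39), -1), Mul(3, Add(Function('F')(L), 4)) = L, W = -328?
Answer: Rational(227677921, 2116) ≈ 1.0760e+5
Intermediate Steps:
Function('F')(L) = Add(-4, Mul(Rational(1, 3), L))
O = Rational(-1, 46) (O = Pow(Add(Add(-4, Mul(Rational(1, 3), -9)), -39), -1) = Pow(Add(Add(-4, -3), -39), -1) = Pow(Add(-7, -39), -1) = Pow(-46, -1) = Rational(-1, 46) ≈ -0.021739)
Pow(Add(O, W), 2) = Pow(Add(Rational(-1, 46), -328), 2) = Pow(Rational(-15089, 46), 2) = Rational(227677921, 2116)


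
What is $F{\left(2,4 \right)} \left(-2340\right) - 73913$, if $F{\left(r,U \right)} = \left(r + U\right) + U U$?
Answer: $-125393$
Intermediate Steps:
$F{\left(r,U \right)} = U + r + U^{2}$ ($F{\left(r,U \right)} = \left(U + r\right) + U^{2} = U + r + U^{2}$)
$F{\left(2,4 \right)} \left(-2340\right) - 73913 = \left(4 + 2 + 4^{2}\right) \left(-2340\right) - 73913 = \left(4 + 2 + 16\right) \left(-2340\right) - 73913 = 22 \left(-2340\right) - 73913 = -51480 - 73913 = -125393$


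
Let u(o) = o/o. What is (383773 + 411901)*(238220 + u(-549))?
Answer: 189546255954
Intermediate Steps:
u(o) = 1
(383773 + 411901)*(238220 + u(-549)) = (383773 + 411901)*(238220 + 1) = 795674*238221 = 189546255954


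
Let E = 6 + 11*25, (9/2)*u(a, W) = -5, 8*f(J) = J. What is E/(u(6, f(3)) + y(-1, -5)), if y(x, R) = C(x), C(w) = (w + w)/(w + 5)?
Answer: -5058/29 ≈ -174.41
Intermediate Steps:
f(J) = J/8
C(w) = 2*w/(5 + w) (C(w) = (2*w)/(5 + w) = 2*w/(5 + w))
y(x, R) = 2*x/(5 + x)
u(a, W) = -10/9 (u(a, W) = (2/9)*(-5) = -10/9)
E = 281 (E = 6 + 275 = 281)
E/(u(6, f(3)) + y(-1, -5)) = 281/(-10/9 + 2*(-1)/(5 - 1)) = 281/(-10/9 + 2*(-1)/4) = 281/(-10/9 + 2*(-1)*(¼)) = 281/(-10/9 - ½) = 281/(-29/18) = 281*(-18/29) = -5058/29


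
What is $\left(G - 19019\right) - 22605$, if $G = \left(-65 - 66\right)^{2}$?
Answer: $-24463$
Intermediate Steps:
$G = 17161$ ($G = \left(-131\right)^{2} = 17161$)
$\left(G - 19019\right) - 22605 = \left(17161 - 19019\right) - 22605 = -1858 - 22605 = -24463$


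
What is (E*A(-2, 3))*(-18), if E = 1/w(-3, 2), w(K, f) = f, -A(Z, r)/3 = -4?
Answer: -108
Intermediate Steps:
A(Z, r) = 12 (A(Z, r) = -3*(-4) = 12)
E = ½ (E = 1/2 = ½ ≈ 0.50000)
(E*A(-2, 3))*(-18) = ((½)*12)*(-18) = 6*(-18) = -108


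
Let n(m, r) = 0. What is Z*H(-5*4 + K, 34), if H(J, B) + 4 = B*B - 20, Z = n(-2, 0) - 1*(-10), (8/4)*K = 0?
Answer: 11320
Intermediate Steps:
K = 0 (K = (1/2)*0 = 0)
Z = 10 (Z = 0 - 1*(-10) = 0 + 10 = 10)
H(J, B) = -24 + B**2 (H(J, B) = -4 + (B*B - 20) = -4 + (B**2 - 20) = -4 + (-20 + B**2) = -24 + B**2)
Z*H(-5*4 + K, 34) = 10*(-24 + 34**2) = 10*(-24 + 1156) = 10*1132 = 11320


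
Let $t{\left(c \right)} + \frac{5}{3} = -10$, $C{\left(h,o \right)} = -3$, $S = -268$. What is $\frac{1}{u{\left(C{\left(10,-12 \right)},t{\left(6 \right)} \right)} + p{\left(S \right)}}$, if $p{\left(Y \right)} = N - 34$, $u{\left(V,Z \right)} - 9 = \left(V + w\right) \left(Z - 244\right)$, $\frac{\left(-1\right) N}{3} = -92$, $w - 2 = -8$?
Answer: $\frac{1}{2552} \approx 0.00039185$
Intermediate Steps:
$w = -6$ ($w = 2 - 8 = -6$)
$t{\left(c \right)} = - \frac{35}{3}$ ($t{\left(c \right)} = - \frac{5}{3} - 10 = - \frac{35}{3}$)
$N = 276$ ($N = \left(-3\right) \left(-92\right) = 276$)
$u{\left(V,Z \right)} = 9 + \left(-244 + Z\right) \left(-6 + V\right)$ ($u{\left(V,Z \right)} = 9 + \left(V - 6\right) \left(Z - 244\right) = 9 + \left(-6 + V\right) \left(-244 + Z\right) = 9 + \left(-244 + Z\right) \left(-6 + V\right)$)
$p{\left(Y \right)} = 242$ ($p{\left(Y \right)} = 276 - 34 = 242$)
$\frac{1}{u{\left(C{\left(10,-12 \right)},t{\left(6 \right)} \right)} + p{\left(S \right)}} = \frac{1}{\left(1473 - -732 - -70 - -35\right) + 242} = \frac{1}{\left(1473 + 732 + 70 + 35\right) + 242} = \frac{1}{2310 + 242} = \frac{1}{2552}$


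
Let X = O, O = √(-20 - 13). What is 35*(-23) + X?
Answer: -805 + I*√33 ≈ -805.0 + 5.7446*I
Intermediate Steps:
O = I*√33 (O = √(-33) = I*√33 ≈ 5.7446*I)
X = I*√33 ≈ 5.7446*I
35*(-23) + X = 35*(-23) + I*√33 = -805 + I*√33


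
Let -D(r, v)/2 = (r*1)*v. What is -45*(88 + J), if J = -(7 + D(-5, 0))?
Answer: -3645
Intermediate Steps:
D(r, v) = -2*r*v (D(r, v) = -2*r*1*v = -2*r*v)
J = -7 (J = -(7 - 2*(-5)*0) = -(7 + 0) = -1*7 = -7)
-45*(88 + J) = -45*(88 - 7) = -45*81 = -3645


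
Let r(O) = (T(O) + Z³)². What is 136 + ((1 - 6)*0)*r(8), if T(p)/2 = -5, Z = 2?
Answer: 136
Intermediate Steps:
T(p) = -10 (T(p) = 2*(-5) = -10)
r(O) = 4 (r(O) = (-10 + 2³)² = (-10 + 8)² = (-2)² = 4)
136 + ((1 - 6)*0)*r(8) = 136 + ((1 - 6)*0)*4 = 136 - 5*0*4 = 136 + 0*4 = 136 + 0 = 136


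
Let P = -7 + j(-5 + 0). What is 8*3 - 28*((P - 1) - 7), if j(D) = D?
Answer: 584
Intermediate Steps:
P = -12 (P = -7 + (-5 + 0) = -7 - 5 = -12)
8*3 - 28*((P - 1) - 7) = 8*3 - 28*((-12 - 1) - 7) = 24 - 28*(-13 - 7) = 24 - 28*(-20) = 24 + 560 = 584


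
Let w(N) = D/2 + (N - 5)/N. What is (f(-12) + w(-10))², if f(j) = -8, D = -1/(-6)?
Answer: 5929/144 ≈ 41.174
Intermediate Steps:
D = ⅙ (D = -1*(-⅙) = ⅙ ≈ 0.16667)
w(N) = 1/12 + (-5 + N)/N (w(N) = (⅙)/2 + (N - 5)/N = (⅙)*(½) + (-5 + N)/N = 1/12 + (-5 + N)/N)
(f(-12) + w(-10))² = (-8 + (13/12 - 5/(-10)))² = (-8 + (13/12 - 5*(-⅒)))² = (-8 + (13/12 + ½))² = (-8 + 19/12)² = (-77/12)² = 5929/144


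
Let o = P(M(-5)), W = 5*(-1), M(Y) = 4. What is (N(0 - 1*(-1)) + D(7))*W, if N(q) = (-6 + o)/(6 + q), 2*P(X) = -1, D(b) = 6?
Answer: -355/14 ≈ -25.357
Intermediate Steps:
P(X) = -1/2 (P(X) = (1/2)*(-1) = -1/2)
W = -5
o = -1/2 ≈ -0.50000
N(q) = -13/(2*(6 + q)) (N(q) = (-6 - 1/2)/(6 + q) = -13/(2*(6 + q)))
(N(0 - 1*(-1)) + D(7))*W = (-13/(12 + 2*(0 - 1*(-1))) + 6)*(-5) = (-13/(12 + 2*(0 + 1)) + 6)*(-5) = (-13/(12 + 2*1) + 6)*(-5) = (-13/(12 + 2) + 6)*(-5) = (-13/14 + 6)*(-5) = (71/14)*(-5) = -355/14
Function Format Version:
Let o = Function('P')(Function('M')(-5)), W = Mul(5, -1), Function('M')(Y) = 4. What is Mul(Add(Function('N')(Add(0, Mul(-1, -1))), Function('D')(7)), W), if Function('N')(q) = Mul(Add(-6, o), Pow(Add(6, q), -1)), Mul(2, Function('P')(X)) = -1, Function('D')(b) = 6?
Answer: Rational(-355, 14) ≈ -25.357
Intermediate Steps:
Function('P')(X) = Rational(-1, 2) (Function('P')(X) = Mul(Rational(1, 2), -1) = Rational(-1, 2))
W = -5
o = Rational(-1, 2) ≈ -0.50000
Function('N')(q) = Mul(Rational(-13, 2), Pow(Add(6, q), -1)) (Function('N')(q) = Mul(Add(-6, Rational(-1, 2)), Pow(Add(6, q), -1)) = Mul(Rational(-13, 2), Pow(Add(6, q), -1)))
Mul(Add(Function('N')(Add(0, Mul(-1, -1))), Function('D')(7)), W) = Mul(Add(Mul(-13, Pow(Add(12, Mul(2, Add(0, Mul(-1, -1)))), -1)), 6), -5) = Mul(Add(Mul(-13, Pow(Add(12, Mul(2, Add(0, 1))), -1)), 6), -5) = Mul(Add(Mul(-13, Pow(Add(12, Mul(2, 1)), -1)), 6), -5) = Mul(Add(Mul(-13, Pow(Add(12, 2), -1)), 6), -5) = Mul(Add(Mul(-13, Pow(14, -1)), 6), -5) = Mul(Add(Mul(-13, Rational(1, 14)), 6), -5) = Mul(Add(Rational(-13, 14), 6), -5) = Mul(Rational(71, 14), -5) = Rational(-355, 14)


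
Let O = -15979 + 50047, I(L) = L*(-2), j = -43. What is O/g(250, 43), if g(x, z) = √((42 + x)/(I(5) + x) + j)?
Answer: -68136*I*√37605/2507 ≈ -5270.4*I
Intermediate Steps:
I(L) = -2*L
O = 34068
g(x, z) = √(-43 + (42 + x)/(-10 + x)) (g(x, z) = √((42 + x)/(-2*5 + x) - 43) = √((42 + x)/(-10 + x) - 43) = √(-43 + (42 + x)/(-10 + x)))
O/g(250, 43) = 34068/((√2*√((236 - 21*250)/(-10 + 250)))) = 34068/((√2*√((236 - 5250)/240))) = 34068/((√2*√((1/240)*(-5014)))) = 34068/((√2*√(-2507/120))) = 34068/((√2*(I*√75210/60))) = 34068/((I*√37605/30)) = 34068*(-2*I*√37605/2507) = -68136*I*√37605/2507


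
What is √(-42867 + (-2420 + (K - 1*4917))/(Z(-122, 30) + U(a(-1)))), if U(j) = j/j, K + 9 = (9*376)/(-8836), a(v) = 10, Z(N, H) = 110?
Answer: I*√1168516279923/5217 ≈ 207.2*I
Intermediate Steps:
K = -441/47 (K = -9 + (9*376)/(-8836) = -9 + 3384*(-1/8836) = -9 - 18/47 = -441/47 ≈ -9.3830)
U(j) = 1
√(-42867 + (-2420 + (K - 1*4917))/(Z(-122, 30) + U(a(-1)))) = √(-42867 + (-2420 + (-441/47 - 1*4917))/(110 + 1)) = √(-42867 + (-2420 + (-441/47 - 4917))/111) = √(-42867 + (-2420 - 231540/47)*(1/111)) = √(-42867 - 345280/47*1/111) = √(-42867 - 345280/5217) = √(-223982419/5217) = I*√1168516279923/5217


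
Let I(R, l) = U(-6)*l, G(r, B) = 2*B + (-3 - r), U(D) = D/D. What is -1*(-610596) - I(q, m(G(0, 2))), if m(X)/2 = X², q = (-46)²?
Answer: 610594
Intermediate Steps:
U(D) = 1
G(r, B) = -3 - r + 2*B
q = 2116
m(X) = 2*X²
I(R, l) = l (I(R, l) = 1*l = l)
-1*(-610596) - I(q, m(G(0, 2))) = -1*(-610596) - 2*(-3 - 1*0 + 2*2)² = 610596 - 2*(-3 + 0 + 4)² = 610596 - 2*1² = 610596 - 2 = 610594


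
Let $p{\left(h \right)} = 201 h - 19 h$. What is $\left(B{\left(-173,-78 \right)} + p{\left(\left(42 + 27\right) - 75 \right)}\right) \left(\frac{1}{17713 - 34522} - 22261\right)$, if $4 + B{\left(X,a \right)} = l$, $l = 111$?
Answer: $\frac{368572372750}{16809} \approx 2.1927 \cdot 10^{7}$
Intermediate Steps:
$B{\left(X,a \right)} = 107$ ($B{\left(X,a \right)} = -4 + 111 = 107$)
$p{\left(h \right)} = 182 h$
$\left(B{\left(-173,-78 \right)} + p{\left(\left(42 + 27\right) - 75 \right)}\right) \left(\frac{1}{17713 - 34522} - 22261\right) = \left(107 + 182 \left(\left(42 + 27\right) - 75\right)\right) \left(\frac{1}{17713 - 34522} - 22261\right) = \left(107 + 182 \left(69 - 75\right)\right) \left(\frac{1}{-16809} - 22261\right) = \left(107 + 182 \left(-6\right)\right) \left(- \frac{1}{16809} - 22261\right) = \left(107 - 1092\right) \left(- \frac{374185150}{16809}\right) = \left(-985\right) \left(- \frac{374185150}{16809}\right) = \frac{368572372750}{16809}$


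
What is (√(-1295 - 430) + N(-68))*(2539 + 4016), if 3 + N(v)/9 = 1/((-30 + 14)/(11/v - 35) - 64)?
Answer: -27031450005/151936 + 32775*I*√69 ≈ -1.7791e+5 + 2.7225e+5*I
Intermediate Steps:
N(v) = -27 + 9/(-64 - 16/(-35 + 11/v)) (N(v) = -27 + 9/((-30 + 14)/(11/v - 35) - 64) = -27 + 9/(-16/(-35 + 11/v) - 64) = -27 + 9/(-64 - 16/(-35 + 11/v)))
(√(-1295 - 430) + N(-68))*(2539 + 4016) = (√(-1295 - 430) + 9*(2123 - 6707*(-68))/(16*(-44 + 139*(-68))))*(2539 + 4016) = (√(-1725) + 9*(2123 + 456076)/(16*(-44 - 9452)))*6555 = (5*I*√69 + (9/16)*458199/(-9496))*6555 = (5*I*√69 + (9/16)*(-1/9496)*458199)*6555 = (5*I*√69 - 4123791/151936)*6555 = (-4123791/151936 + 5*I*√69)*6555 = -27031450005/151936 + 32775*I*√69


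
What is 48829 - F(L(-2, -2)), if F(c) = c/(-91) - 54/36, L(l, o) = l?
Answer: 8887147/182 ≈ 48831.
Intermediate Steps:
F(c) = -3/2 - c/91 (F(c) = c*(-1/91) - 54*1/36 = -c/91 - 3/2 = -3/2 - c/91)
48829 - F(L(-2, -2)) = 48829 - (-3/2 - 1/91*(-2)) = 48829 - (-3/2 + 2/91) = 48829 - 1*(-269/182) = 48829 + 269/182 = 8887147/182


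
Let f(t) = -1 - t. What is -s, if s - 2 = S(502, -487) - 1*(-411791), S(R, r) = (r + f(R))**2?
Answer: -1391893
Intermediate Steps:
S(R, r) = (-1 + r - R)**2 (S(R, r) = (r + (-1 - R))**2 = (-1 + r - R)**2)
s = 1391893 (s = 2 + ((1 + 502 - 1*(-487))**2 - 1*(-411791)) = 2 + ((1 + 502 + 487)**2 + 411791) = 2 + (990**2 + 411791) = 2 + (980100 + 411791) = 2 + 1391891 = 1391893)
-s = -1*1391893 = -1391893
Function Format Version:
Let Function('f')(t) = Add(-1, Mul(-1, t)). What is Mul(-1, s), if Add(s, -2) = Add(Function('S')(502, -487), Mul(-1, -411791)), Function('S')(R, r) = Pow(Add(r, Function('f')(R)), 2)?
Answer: -1391893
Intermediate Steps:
Function('S')(R, r) = Pow(Add(-1, r, Mul(-1, R)), 2) (Function('S')(R, r) = Pow(Add(r, Add(-1, Mul(-1, R))), 2) = Pow(Add(-1, r, Mul(-1, R)), 2))
s = 1391893 (s = Add(2, Add(Pow(Add(1, 502, Mul(-1, -487)), 2), Mul(-1, -411791))) = Add(2, Add(Pow(Add(1, 502, 487), 2), 411791)) = Add(2, Add(Pow(990, 2), 411791)) = Add(2, Add(980100, 411791)) = Add(2, 1391891) = 1391893)
Mul(-1, s) = Mul(-1, 1391893) = -1391893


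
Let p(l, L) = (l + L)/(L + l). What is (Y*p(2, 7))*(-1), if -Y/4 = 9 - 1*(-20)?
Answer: 116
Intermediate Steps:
p(l, L) = 1 (p(l, L) = (L + l)/(L + l) = 1)
Y = -116 (Y = -4*(9 - 1*(-20)) = -4*(9 + 20) = -4*29 = -116)
(Y*p(2, 7))*(-1) = -116*1*(-1) = -116*(-1) = 116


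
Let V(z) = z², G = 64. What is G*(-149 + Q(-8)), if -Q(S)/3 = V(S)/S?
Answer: -8000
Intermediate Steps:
Q(S) = -3*S (Q(S) = -3*S²/S = -3*S)
G*(-149 + Q(-8)) = 64*(-149 - 3*(-8)) = 64*(-149 + 24) = 64*(-125) = -8000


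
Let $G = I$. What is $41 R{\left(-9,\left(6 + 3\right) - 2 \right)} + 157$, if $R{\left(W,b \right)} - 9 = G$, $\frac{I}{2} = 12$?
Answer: $1510$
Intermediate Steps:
$I = 24$ ($I = 2 \cdot 12 = 24$)
$G = 24$
$R{\left(W,b \right)} = 33$ ($R{\left(W,b \right)} = 9 + 24 = 33$)
$41 R{\left(-9,\left(6 + 3\right) - 2 \right)} + 157 = 41 \cdot 33 + 157 = 1353 + 157 = 1510$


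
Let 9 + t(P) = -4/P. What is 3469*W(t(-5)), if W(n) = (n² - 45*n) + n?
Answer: 37121769/25 ≈ 1.4849e+6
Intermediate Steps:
t(P) = -9 - 4/P
W(n) = n² - 44*n
3469*W(t(-5)) = 3469*((-9 - 4/(-5))*(-44 + (-9 - 4/(-5)))) = 3469*((-9 - 4*(-⅕))*(-44 + (-9 - 4*(-⅕)))) = 3469*((-9 + ⅘)*(-44 + (-9 + ⅘))) = 3469*(-41*(-44 - 41/5)/5) = 3469*(-41/5*(-261/5)) = 3469*(10701/25) = 37121769/25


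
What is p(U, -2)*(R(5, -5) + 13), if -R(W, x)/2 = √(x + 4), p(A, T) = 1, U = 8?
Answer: 13 - 2*I ≈ 13.0 - 2.0*I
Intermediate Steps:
R(W, x) = -2*√(4 + x) (R(W, x) = -2*√(x + 4) = -2*√(4 + x))
p(U, -2)*(R(5, -5) + 13) = 1*(-2*√(4 - 5) + 13) = 1*(-2*I + 13) = 1*(13 - 2*I) = 13 - 2*I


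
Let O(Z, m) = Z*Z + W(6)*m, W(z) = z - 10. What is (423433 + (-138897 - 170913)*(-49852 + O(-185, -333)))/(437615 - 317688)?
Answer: 4429157383/119927 ≈ 36932.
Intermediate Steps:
W(z) = -10 + z
O(Z, m) = Z**2 - 4*m (O(Z, m) = Z*Z + (-10 + 6)*m = Z**2 - 4*m)
(423433 + (-138897 - 170913)*(-49852 + O(-185, -333)))/(437615 - 317688) = (423433 + (-138897 - 170913)*(-49852 + ((-185)**2 - 4*(-333))))/(437615 - 317688) = (423433 - 309810*(-49852 + (34225 + 1332)))/119927 = (423433 - 309810*(-49852 + 35557))*(1/119927) = (423433 - 309810*(-14295))*(1/119927) = (423433 + 4428733950)*(1/119927) = 4429157383*(1/119927) = 4429157383/119927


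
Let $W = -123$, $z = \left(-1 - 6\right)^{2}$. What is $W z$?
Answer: $-6027$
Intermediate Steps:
$z = 49$ ($z = \left(-7\right)^{2} = 49$)
$W z = \left(-123\right) 49 = -6027$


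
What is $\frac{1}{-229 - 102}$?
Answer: $- \frac{1}{331} \approx -0.0030211$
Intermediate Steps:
$\frac{1}{-229 - 102} = \frac{1}{-331} = - \frac{1}{331}$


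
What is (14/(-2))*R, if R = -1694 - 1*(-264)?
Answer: 10010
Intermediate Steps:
R = -1430 (R = -1694 + 264 = -1430)
(14/(-2))*R = (14/(-2))*(-1430) = (14*(-½))*(-1430) = -7*(-1430) = 10010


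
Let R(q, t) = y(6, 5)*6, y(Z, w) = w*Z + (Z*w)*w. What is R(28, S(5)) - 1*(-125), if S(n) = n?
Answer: 1205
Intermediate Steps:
y(Z, w) = Z*w + Z*w²
R(q, t) = 1080 (R(q, t) = (6*5*(1 + 5))*6 = (6*5*6)*6 = 180*6 = 1080)
R(28, S(5)) - 1*(-125) = 1080 - 1*(-125) = 1080 + 125 = 1205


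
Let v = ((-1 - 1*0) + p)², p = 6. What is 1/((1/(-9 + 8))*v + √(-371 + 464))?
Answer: -25/532 - √93/532 ≈ -0.065120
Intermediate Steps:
v = 25 (v = ((-1 - 1*0) + 6)² = ((-1 + 0) + 6)² = (-1 + 6)² = 5² = 25)
1/((1/(-9 + 8))*v + √(-371 + 464)) = 1/((1/(-9 + 8))*25 + √(-371 + 464)) = 1/((1/(-1))*25 + √93) = 1/((1*(-1))*25 + √93) = 1/(-1*25 + √93) = 1/(-25 + √93)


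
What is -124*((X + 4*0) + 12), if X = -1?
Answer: -1364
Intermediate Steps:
-124*((X + 4*0) + 12) = -124*((-1 + 4*0) + 12) = -124*((-1 + 0) + 12) = -124*(-1 + 12) = -124*11 = -1364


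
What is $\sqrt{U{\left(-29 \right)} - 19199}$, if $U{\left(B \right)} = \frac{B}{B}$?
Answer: $i \sqrt{19198} \approx 138.56 i$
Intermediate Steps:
$U{\left(B \right)} = 1$
$\sqrt{U{\left(-29 \right)} - 19199} = \sqrt{1 - 19199} = \sqrt{-19198} = i \sqrt{19198}$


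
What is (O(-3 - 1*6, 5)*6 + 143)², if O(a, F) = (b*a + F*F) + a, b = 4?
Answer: 529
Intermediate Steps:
O(a, F) = F² + 5*a (O(a, F) = (4*a + F*F) + a = (4*a + F²) + a = (F² + 4*a) + a = F² + 5*a)
(O(-3 - 1*6, 5)*6 + 143)² = ((5² + 5*(-3 - 1*6))*6 + 143)² = ((25 + 5*(-3 - 6))*6 + 143)² = ((25 + 5*(-9))*6 + 143)² = ((25 - 45)*6 + 143)² = (-20*6 + 143)² = (-120 + 143)² = 23² = 529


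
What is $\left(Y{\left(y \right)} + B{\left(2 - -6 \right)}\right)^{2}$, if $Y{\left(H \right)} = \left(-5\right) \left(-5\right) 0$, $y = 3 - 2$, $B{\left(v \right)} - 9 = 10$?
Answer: $361$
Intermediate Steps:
$B{\left(v \right)} = 19$ ($B{\left(v \right)} = 9 + 10 = 19$)
$y = 1$ ($y = 3 - 2 = 1$)
$Y{\left(H \right)} = 0$ ($Y{\left(H \right)} = 25 \cdot 0 = 0$)
$\left(Y{\left(y \right)} + B{\left(2 - -6 \right)}\right)^{2} = \left(0 + 19\right)^{2} = 19^{2} = 361$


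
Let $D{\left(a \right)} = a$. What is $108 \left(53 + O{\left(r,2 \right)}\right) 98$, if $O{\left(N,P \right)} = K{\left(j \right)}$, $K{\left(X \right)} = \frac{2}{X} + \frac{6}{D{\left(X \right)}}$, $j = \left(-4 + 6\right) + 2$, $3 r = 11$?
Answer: $582120$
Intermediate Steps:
$r = \frac{11}{3}$ ($r = \frac{1}{3} \cdot 11 = \frac{11}{3} \approx 3.6667$)
$j = 4$ ($j = 2 + 2 = 4$)
$K{\left(X \right)} = \frac{8}{X}$ ($K{\left(X \right)} = \frac{2}{X} + \frac{6}{X} = \frac{8}{X}$)
$O{\left(N,P \right)} = 2$ ($O{\left(N,P \right)} = \frac{8}{4} = 8 \cdot \frac{1}{4} = 2$)
$108 \left(53 + O{\left(r,2 \right)}\right) 98 = 108 \left(53 + 2\right) 98 = 108 \cdot 55 \cdot 98 = 108 \cdot 5390 = 582120$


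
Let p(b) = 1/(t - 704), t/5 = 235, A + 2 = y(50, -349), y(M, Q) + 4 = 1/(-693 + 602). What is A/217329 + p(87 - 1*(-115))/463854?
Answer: -39828725353/1440257125276242 ≈ -2.7654e-5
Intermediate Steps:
y(M, Q) = -365/91 (y(M, Q) = -4 + 1/(-693 + 602) = -4 + 1/(-91) = -4 - 1/91 = -365/91)
A = -547/91 (A = -2 - 365/91 = -547/91 ≈ -6.0110)
t = 1175 (t = 5*235 = 1175)
p(b) = 1/471 (p(b) = 1/(1175 - 704) = 1/471)
A/217329 + p(87 - 1*(-115))/463854 = -547/91/217329 + (1/471)/463854 = -547/91*1/217329 + (1/471)*(1/463854) = -547/19776939 + 1/218475234 = -39828725353/1440257125276242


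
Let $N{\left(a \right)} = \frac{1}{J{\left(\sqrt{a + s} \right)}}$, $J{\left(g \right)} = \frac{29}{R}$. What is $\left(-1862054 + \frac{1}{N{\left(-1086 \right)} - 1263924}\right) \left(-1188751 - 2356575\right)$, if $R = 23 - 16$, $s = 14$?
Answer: $\frac{241973230463262854010}{36653789} \approx 6.6016 \cdot 10^{12}$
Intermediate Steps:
$R = 7$
$J{\left(g \right)} = \frac{29}{7}$
$N{\left(a \right)} = \frac{7}{29}$ ($N{\left(a \right)} = \frac{1}{\frac{29}{7}} = \frac{7}{29}$)
$\left(-1862054 + \frac{1}{N{\left(-1086 \right)} - 1263924}\right) \left(-1188751 - 2356575\right) = \left(-1862054 + \frac{1}{\frac{7}{29} - 1263924}\right) \left(-1188751 - 2356575\right) = \left(-1862054 + \frac{1}{- \frac{36653789}{29}}\right) \left(-3545326\right) = \left(-1862054 - \frac{29}{36653789}\right) \left(-3545326\right) = \left(- \frac{68251334422635}{36653789}\right) \left(-3545326\right) = \frac{241973230463262854010}{36653789}$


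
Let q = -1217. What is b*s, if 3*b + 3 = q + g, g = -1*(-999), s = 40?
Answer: -8840/3 ≈ -2946.7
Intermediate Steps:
g = 999
b = -221/3 (b = -1 + (-1217 + 999)/3 = -1 + (⅓)*(-218) = -1 - 218/3 = -221/3 ≈ -73.667)
b*s = -221/3*40 = -8840/3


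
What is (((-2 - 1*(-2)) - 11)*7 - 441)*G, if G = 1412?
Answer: -731416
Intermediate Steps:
(((-2 - 1*(-2)) - 11)*7 - 441)*G = (((-2 - 1*(-2)) - 11)*7 - 441)*1412 = (((-2 + 2) - 11)*7 - 441)*1412 = ((0 - 11)*7 - 441)*1412 = (-11*7 - 441)*1412 = (-77 - 441)*1412 = -518*1412 = -731416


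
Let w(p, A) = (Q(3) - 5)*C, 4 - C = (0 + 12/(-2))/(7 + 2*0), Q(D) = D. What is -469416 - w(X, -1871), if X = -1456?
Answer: -3285844/7 ≈ -4.6941e+5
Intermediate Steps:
C = 34/7 (C = 4 - (0 + 12/(-2))/(7 + 2*0) = 4 - (0 + 12*(-½))/(7 + 0) = 4 - (0 - 6)/7 = 4 - (-6)/7 = 4 - 1*(-6/7) = 4 + 6/7 = 34/7 ≈ 4.8571)
w(p, A) = -68/7 (w(p, A) = (3 - 5)*(34/7) = -2*34/7 = -68/7)
-469416 - w(X, -1871) = -469416 - 1*(-68/7) = -469416 + 68/7 = -3285844/7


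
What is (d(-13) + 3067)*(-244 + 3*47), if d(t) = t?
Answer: -314562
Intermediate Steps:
(d(-13) + 3067)*(-244 + 3*47) = (-13 + 3067)*(-244 + 3*47) = 3054*(-244 + 141) = 3054*(-103) = -314562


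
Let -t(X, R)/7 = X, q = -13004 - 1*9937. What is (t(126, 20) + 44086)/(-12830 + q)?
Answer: -43204/35771 ≈ -1.2078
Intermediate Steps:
q = -22941 (q = -13004 - 9937 = -22941)
t(X, R) = -7*X
(t(126, 20) + 44086)/(-12830 + q) = (-7*126 + 44086)/(-12830 - 22941) = (-882 + 44086)/(-35771) = 43204*(-1/35771) = -43204/35771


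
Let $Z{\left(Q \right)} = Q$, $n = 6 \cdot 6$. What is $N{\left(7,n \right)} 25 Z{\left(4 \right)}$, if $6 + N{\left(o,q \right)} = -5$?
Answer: $-1100$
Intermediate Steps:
$n = 36$
$N{\left(o,q \right)} = -11$ ($N{\left(o,q \right)} = -6 - 5 = -11$)
$N{\left(7,n \right)} 25 Z{\left(4 \right)} = \left(-11\right) 25 \cdot 4 = \left(-275\right) 4 = -1100$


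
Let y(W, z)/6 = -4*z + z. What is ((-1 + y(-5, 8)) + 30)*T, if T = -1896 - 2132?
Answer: 463220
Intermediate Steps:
T = -4028
y(W, z) = -18*z (y(W, z) = 6*(-4*z + z) = 6*(-3*z) = -18*z)
((-1 + y(-5, 8)) + 30)*T = ((-1 - 18*8) + 30)*(-4028) = ((-1 - 144) + 30)*(-4028) = (-145 + 30)*(-4028) = -115*(-4028) = 463220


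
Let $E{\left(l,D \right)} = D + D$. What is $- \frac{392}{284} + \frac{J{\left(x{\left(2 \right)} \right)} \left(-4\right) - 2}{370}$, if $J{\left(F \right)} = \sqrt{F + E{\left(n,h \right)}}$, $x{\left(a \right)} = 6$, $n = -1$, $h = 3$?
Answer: $- \frac{18201}{13135} - \frac{4 \sqrt{3}}{185} \approx -1.4231$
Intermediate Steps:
$E{\left(l,D \right)} = 2 D$
$J{\left(F \right)} = \sqrt{6 + F}$ ($J{\left(F \right)} = \sqrt{F + 2 \cdot 3} = \sqrt{F + 6} = \sqrt{6 + F}$)
$- \frac{392}{284} + \frac{J{\left(x{\left(2 \right)} \right)} \left(-4\right) - 2}{370} = - \frac{392}{284} + \frac{\sqrt{6 + 6} \left(-4\right) - 2}{370} = \left(-392\right) \frac{1}{284} + \left(\sqrt{12} \left(-4\right) - 2\right) \frac{1}{370} = - \frac{98}{71} + \left(2 \sqrt{3} \left(-4\right) - 2\right) \frac{1}{370} = - \frac{98}{71} + \left(- 8 \sqrt{3} - 2\right) \frac{1}{370} = - \frac{98}{71} + \left(-2 - 8 \sqrt{3}\right) \frac{1}{370} = - \frac{98}{71} - \left(\frac{1}{185} + \frac{4 \sqrt{3}}{185}\right) = - \frac{18201}{13135} - \frac{4 \sqrt{3}}{185}$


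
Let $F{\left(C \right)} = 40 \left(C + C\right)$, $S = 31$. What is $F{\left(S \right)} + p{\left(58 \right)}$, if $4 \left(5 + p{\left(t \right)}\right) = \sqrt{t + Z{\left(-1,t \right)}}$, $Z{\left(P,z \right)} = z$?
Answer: $2475 + \frac{\sqrt{29}}{2} \approx 2477.7$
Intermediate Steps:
$F{\left(C \right)} = 80 C$ ($F{\left(C \right)} = 40 \cdot 2 C = 80 C$)
$p{\left(t \right)} = -5 + \frac{\sqrt{2} \sqrt{t}}{4}$ ($p{\left(t \right)} = -5 + \frac{\sqrt{t + t}}{4} = -5 + \frac{\sqrt{2 t}}{4} = -5 + \frac{\sqrt{2} \sqrt{t}}{4}$)
$F{\left(S \right)} + p{\left(58 \right)} = 80 \cdot 31 - \left(5 - \frac{\sqrt{2} \sqrt{58}}{4}\right) = 2480 - \left(5 - \frac{\sqrt{29}}{2}\right) = 2475 + \frac{\sqrt{29}}{2}$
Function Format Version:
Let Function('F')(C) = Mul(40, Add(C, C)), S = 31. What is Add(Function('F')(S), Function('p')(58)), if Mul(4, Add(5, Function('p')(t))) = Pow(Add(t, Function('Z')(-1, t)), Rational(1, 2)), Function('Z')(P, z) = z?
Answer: Add(2475, Mul(Rational(1, 2), Pow(29, Rational(1, 2)))) ≈ 2477.7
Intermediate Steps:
Function('F')(C) = Mul(80, C) (Function('F')(C) = Mul(40, Mul(2, C)) = Mul(80, C))
Function('p')(t) = Add(-5, Mul(Rational(1, 4), Pow(2, Rational(1, 2)), Pow(t, Rational(1, 2)))) (Function('p')(t) = Add(-5, Mul(Rational(1, 4), Pow(Add(t, t), Rational(1, 2)))) = Add(-5, Mul(Rational(1, 4), Pow(Mul(2, t), Rational(1, 2)))) = Add(-5, Mul(Rational(1, 4), Mul(Pow(2, Rational(1, 2)), Pow(t, Rational(1, 2))))) = Add(-5, Mul(Rational(1, 4), Pow(2, Rational(1, 2)), Pow(t, Rational(1, 2)))))
Add(Function('F')(S), Function('p')(58)) = Add(Mul(80, 31), Add(-5, Mul(Rational(1, 4), Pow(2, Rational(1, 2)), Pow(58, Rational(1, 2))))) = Add(2480, Add(-5, Mul(Rational(1, 2), Pow(29, Rational(1, 2))))) = Add(2475, Mul(Rational(1, 2), Pow(29, Rational(1, 2))))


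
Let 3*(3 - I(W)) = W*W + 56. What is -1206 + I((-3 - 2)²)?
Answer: -1430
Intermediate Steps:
I(W) = -47/3 - W²/3 (I(W) = 3 - (W*W + 56)/3 = 3 - (W² + 56)/3 = 3 - (56 + W²)/3 = 3 + (-56/3 - W²/3) = -47/3 - W²/3)
-1206 + I((-3 - 2)²) = -1206 + (-47/3 - (-3 - 2)⁴/3) = -1206 + (-47/3 - ((-5)²)²/3) = -1206 + (-47/3 - ⅓*25²) = -1206 + (-47/3 - ⅓*625) = -1206 + (-47/3 - 625/3) = -1206 - 224 = -1430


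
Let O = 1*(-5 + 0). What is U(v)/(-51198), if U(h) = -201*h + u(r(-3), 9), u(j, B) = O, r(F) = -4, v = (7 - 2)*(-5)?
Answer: -2510/25599 ≈ -0.098051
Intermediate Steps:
v = -25 (v = 5*(-5) = -25)
O = -5 (O = 1*(-5) = -5)
u(j, B) = -5
U(h) = -5 - 201*h (U(h) = -201*h - 5 = -5 - 201*h)
U(v)/(-51198) = (-5 - 201*(-25))/(-51198) = (-5 + 5025)*(-1/51198) = 5020*(-1/51198) = -2510/25599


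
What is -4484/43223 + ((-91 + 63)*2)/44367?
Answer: -201362116/1917674841 ≈ -0.10500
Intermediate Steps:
-4484/43223 + ((-91 + 63)*2)/44367 = -4484*1/43223 - 28*2*(1/44367) = -4484/43223 - 56*1/44367 = -4484/43223 - 56/44367 = -201362116/1917674841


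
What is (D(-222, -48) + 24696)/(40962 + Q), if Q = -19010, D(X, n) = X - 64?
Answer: 12205/10976 ≈ 1.1120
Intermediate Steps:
D(X, n) = -64 + X
(D(-222, -48) + 24696)/(40962 + Q) = ((-64 - 222) + 24696)/(40962 - 19010) = (-286 + 24696)/21952 = 24410*(1/21952) = 12205/10976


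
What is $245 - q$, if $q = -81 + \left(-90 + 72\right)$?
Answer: $344$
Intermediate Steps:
$q = -99$ ($q = -81 - 18 = -99$)
$245 - q = 245 - -99 = 245 + 99 = 344$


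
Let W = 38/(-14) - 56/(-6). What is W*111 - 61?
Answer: 4716/7 ≈ 673.71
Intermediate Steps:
W = 139/21 (W = 38*(-1/14) - 56*(-1/6) = -19/7 + 28/3 = 139/21 ≈ 6.6190)
W*111 - 61 = (139/21)*111 - 61 = 5143/7 - 61 = 4716/7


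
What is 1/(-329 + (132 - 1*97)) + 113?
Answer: 33221/294 ≈ 113.00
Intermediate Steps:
1/(-329 + (132 - 1*97)) + 113 = 1/(-329 + (132 - 97)) + 113 = 1/(-329 + 35) + 113 = 1/(-294) + 113 = -1/294 + 113 = 33221/294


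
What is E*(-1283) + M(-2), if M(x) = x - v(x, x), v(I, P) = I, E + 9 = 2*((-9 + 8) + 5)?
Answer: 1283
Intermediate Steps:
E = -1 (E = -9 + 2*((-9 + 8) + 5) = -9 + 2*(-1 + 5) = -9 + 2*4 = -9 + 8 = -1)
M(x) = 0 (M(x) = x - x = 0)
E*(-1283) + M(-2) = -1*(-1283) + 0 = 1283 + 0 = 1283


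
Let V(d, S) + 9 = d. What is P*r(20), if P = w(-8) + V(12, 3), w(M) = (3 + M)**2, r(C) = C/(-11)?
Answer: -560/11 ≈ -50.909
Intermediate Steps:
r(C) = -C/11 (r(C) = C*(-1/11) = -C/11)
V(d, S) = -9 + d
P = 28 (P = (3 - 8)**2 + (-9 + 12) = (-5)**2 + 3 = 25 + 3 = 28)
P*r(20) = 28*(-1/11*20) = 28*(-20/11) = -560/11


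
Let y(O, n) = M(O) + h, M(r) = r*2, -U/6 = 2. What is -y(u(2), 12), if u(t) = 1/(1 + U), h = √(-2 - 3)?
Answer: 2/11 - I*√5 ≈ 0.18182 - 2.2361*I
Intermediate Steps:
h = I*√5 (h = √(-5) = I*√5 ≈ 2.2361*I)
U = -12 (U = -6*2 = -12)
u(t) = -1/11 (u(t) = 1/(1 - 12) = 1/(-11) = -1/11)
M(r) = 2*r
y(O, n) = 2*O + I*√5
-y(u(2), 12) = -(2*(-1/11) + I*√5) = -(-2/11 + I*√5) = 2/11 - I*√5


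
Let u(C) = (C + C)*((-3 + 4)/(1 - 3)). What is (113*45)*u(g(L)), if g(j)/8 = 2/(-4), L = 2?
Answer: 20340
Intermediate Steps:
g(j) = -4 (g(j) = 8*(2/(-4)) = 8*(2*(-¼)) = 8*(-½) = -4)
u(C) = -C (u(C) = (2*C)*(1/(-2)) = (2*C)*(1*(-½)) = (2*C)*(-½) = -C)
(113*45)*u(g(L)) = (113*45)*(-1*(-4)) = 5085*4 = 20340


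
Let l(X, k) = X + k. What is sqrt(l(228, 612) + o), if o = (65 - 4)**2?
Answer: sqrt(4561) ≈ 67.535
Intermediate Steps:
o = 3721 (o = 61**2 = 3721)
sqrt(l(228, 612) + o) = sqrt((228 + 612) + 3721) = sqrt(840 + 3721) = sqrt(4561)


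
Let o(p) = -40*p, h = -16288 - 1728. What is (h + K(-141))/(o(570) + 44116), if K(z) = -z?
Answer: -17875/21316 ≈ -0.83857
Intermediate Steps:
h = -18016
(h + K(-141))/(o(570) + 44116) = (-18016 - 1*(-141))/(-40*570 + 44116) = (-18016 + 141)/(-22800 + 44116) = -17875/21316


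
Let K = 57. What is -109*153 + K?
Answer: -16620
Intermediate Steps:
-109*153 + K = -109*153 + 57 = -16677 + 57 = -16620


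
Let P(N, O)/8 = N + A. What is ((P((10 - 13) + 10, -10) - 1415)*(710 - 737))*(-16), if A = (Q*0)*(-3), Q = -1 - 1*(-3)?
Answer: -587088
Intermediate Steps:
Q = 2 (Q = -1 + 3 = 2)
A = 0 (A = (2*0)*(-3) = 0*(-3) = 0)
P(N, O) = 8*N (P(N, O) = 8*(N + 0) = 8*N)
((P((10 - 13) + 10, -10) - 1415)*(710 - 737))*(-16) = ((8*((10 - 13) + 10) - 1415)*(710 - 737))*(-16) = ((8*(-3 + 10) - 1415)*(-27))*(-16) = ((8*7 - 1415)*(-27))*(-16) = ((56 - 1415)*(-27))*(-16) = -1359*(-27)*(-16) = 36693*(-16) = -587088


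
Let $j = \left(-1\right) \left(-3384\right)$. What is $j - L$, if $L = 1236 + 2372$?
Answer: $-224$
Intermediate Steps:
$L = 3608$
$j = 3384$
$j - L = 3384 - 3608 = -224$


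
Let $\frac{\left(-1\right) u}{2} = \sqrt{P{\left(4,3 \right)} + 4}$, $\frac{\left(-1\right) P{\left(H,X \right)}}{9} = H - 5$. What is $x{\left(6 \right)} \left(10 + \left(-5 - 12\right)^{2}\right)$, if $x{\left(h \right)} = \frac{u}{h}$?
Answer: $- \frac{299 \sqrt{13}}{3} \approx -359.35$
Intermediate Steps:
$P{\left(H,X \right)} = 45 - 9 H$ ($P{\left(H,X \right)} = - 9 \left(H - 5\right) = - 9 \left(-5 + H\right) = 45 - 9 H$)
$u = - 2 \sqrt{13}$ ($u = - 2 \sqrt{\left(45 - 36\right) + 4} = - 2 \sqrt{9 + 4} = - 2 \sqrt{13} \approx -7.2111$)
$x{\left(h \right)} = - \frac{2 \sqrt{13}}{h}$ ($x{\left(h \right)} = \frac{\left(-2\right) \sqrt{13}}{h} = - \frac{2 \sqrt{13}}{h}$)
$x{\left(6 \right)} \left(10 + \left(-5 - 12\right)^{2}\right) = - \frac{2 \sqrt{13}}{6} \left(10 + \left(-5 - 12\right)^{2}\right) = \left(-2\right) \sqrt{13} \cdot \frac{1}{6} \left(10 + \left(-5 - 12\right)^{2}\right) = - \frac{\sqrt{13}}{3} \left(10 + \left(-17\right)^{2}\right) = - \frac{\sqrt{13}}{3} \left(10 + 289\right) = - \frac{\sqrt{13}}{3} \cdot 299 = - \frac{299 \sqrt{13}}{3}$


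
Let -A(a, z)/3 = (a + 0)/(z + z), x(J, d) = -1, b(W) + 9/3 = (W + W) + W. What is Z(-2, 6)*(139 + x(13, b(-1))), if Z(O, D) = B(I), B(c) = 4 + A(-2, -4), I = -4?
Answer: 897/2 ≈ 448.50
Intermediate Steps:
b(W) = -3 + 3*W (b(W) = -3 + ((W + W) + W) = -3 + (2*W + W) = -3 + 3*W)
A(a, z) = -3*a/(2*z) (A(a, z) = -3*(a + 0)/(z + z) = -3*a/(2*z))
B(c) = 13/4 (B(c) = 4 - 3/2*(-2)/(-4) = 4 - 3/2*(-2)*(-¼) = 4 - ¾ = 13/4)
Z(O, D) = 13/4
Z(-2, 6)*(139 + x(13, b(-1))) = 13*(139 - 1)/4 = (13/4)*138 = 897/2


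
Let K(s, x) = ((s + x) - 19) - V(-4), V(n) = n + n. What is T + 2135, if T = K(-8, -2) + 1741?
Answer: 3855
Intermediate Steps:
V(n) = 2*n
K(s, x) = -11 + s + x (K(s, x) = ((s + x) - 19) - 2*(-4) = (-19 + s + x) - 1*(-8) = (-19 + s + x) + 8 = -11 + s + x)
T = 1720 (T = (-11 - 8 - 2) + 1741 = -21 + 1741 = 1720)
T + 2135 = 1720 + 2135 = 3855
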